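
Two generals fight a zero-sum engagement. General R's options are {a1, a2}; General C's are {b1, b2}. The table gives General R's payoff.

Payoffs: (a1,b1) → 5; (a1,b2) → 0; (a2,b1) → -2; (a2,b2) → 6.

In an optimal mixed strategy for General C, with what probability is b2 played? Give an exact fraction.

7/13

Row minima: a1 → 0, a2 → -2; maximin = 0.
Column maxima: b1 → 5, b2 → 6; minimax = 5.
0 ≠ 5, so there is no saddle point; optimal play is mixed.
Let General R play a1 with probability p. Expected payoff against b1: 5p + (-2)(1−p) = 7p − 2; against b2: 0p + 6(1−p) = −6p + 6.
Setting these equal: 7p − 2 = −6p + 6 ⇒ 13p = 8 ⇒ p = 8/13, and the value is (7)·(8/13) − 2 = 30/13.
For General C: with q = P(b1), equating a1's and a2's payoffs gives 5q = −8q + 6 ⇒ q = 6/13.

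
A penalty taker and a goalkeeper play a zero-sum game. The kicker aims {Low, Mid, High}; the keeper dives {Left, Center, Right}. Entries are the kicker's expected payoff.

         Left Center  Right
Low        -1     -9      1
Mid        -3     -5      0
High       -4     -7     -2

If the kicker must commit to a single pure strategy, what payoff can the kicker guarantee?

-5

Row minima: Low → -9, Mid → -5, High → -7.
The best of these is -5.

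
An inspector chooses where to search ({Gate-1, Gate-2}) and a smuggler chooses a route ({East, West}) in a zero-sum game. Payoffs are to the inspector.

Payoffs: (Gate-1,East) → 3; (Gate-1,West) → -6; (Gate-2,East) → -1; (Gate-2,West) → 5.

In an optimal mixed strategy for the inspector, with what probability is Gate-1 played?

2/5

Row minima: Gate-1 → -6, Gate-2 → -1; maximin = -1.
Column maxima: East → 3, West → 5; minimax = 3.
-1 ≠ 3, so there is no saddle point; optimal play is mixed.
Let the inspector play Gate-1 with probability p. Expected payoff against East: 3p + (-1)(1−p) = 4p − 1; against West: (-6)p + 5(1−p) = −11p + 5.
Setting these equal: 4p − 1 = −11p + 5 ⇒ 15p = 6 ⇒ p = 2/5, and the value is (4)·(2/5) − 1 = 3/5.
For the smuggler: with q = P(East), equating Gate-1's and Gate-2's payoffs gives 9q − 6 = −6q + 5 ⇒ q = 11/15.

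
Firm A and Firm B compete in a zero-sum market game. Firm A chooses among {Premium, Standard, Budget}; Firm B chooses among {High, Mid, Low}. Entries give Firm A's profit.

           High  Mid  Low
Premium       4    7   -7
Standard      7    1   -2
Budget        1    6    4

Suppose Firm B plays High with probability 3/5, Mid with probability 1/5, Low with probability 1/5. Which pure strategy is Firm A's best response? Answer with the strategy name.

Standard

Expected payoff of Premium: (3/5)·4 + (1/5)·7 + (1/5)·(-7) = 12/5.
Expected payoff of Standard: (3/5)·7 + (1/5)·1 + (1/5)·(-2) = 4.
Expected payoff of Budget: (3/5)·1 + (1/5)·6 + (1/5)·4 = 13/5.
The largest is 4, so Firm A's best response is Standard.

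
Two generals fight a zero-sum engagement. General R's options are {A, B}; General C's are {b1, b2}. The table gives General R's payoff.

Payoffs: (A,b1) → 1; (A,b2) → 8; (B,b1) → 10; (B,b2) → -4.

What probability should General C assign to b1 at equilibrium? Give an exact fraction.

4/7

Row minima: A → 1, B → -4; maximin = 1.
Column maxima: b1 → 10, b2 → 8; minimax = 8.
1 ≠ 8, so there is no saddle point; optimal play is mixed.
Let General R play A with probability p. Expected payoff against b1: 1p + 10(1−p) = −9p + 10; against b2: 8p + (-4)(1−p) = 12p − 4.
Setting these equal: −9p + 10 = 12p − 4 ⇒ −21p = -14 ⇒ p = 2/3, and the value is (-9)·(2/3) + 10 = 4.
For General C: with q = P(b1), equating A's and B's payoffs gives −7q + 8 = 14q − 4 ⇒ q = 4/7.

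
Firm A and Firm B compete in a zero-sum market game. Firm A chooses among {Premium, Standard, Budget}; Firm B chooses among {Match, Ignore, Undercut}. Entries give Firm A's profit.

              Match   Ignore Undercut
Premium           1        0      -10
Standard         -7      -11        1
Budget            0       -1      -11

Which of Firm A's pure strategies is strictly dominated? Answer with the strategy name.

Budget

Premium gives a strictly higher payoff than Budget against every column: 1 > 0, 0 > -1, -10 > -11.
So Budget is strictly dominated and Firm A never plays it.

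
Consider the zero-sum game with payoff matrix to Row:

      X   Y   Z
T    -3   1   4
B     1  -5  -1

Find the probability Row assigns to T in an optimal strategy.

3/5

Row minima: T → -3, B → -5; maximin = -3.
Column maxima: X → 1, Y → 1, Z → 4; minimax = 1.
-3 ≠ 1, so there is no saddle point; optimal play is mixed.
Z is strictly dominated by Y (it gives Row strictly more in every row), so Column never plays it.
On the remaining 2×2 (T, B vs X, Y):
Let Row play T with probability p. Expected payoff against X: (-3)p + 1(1−p) = −4p + 1; against Y: 1p + (-5)(1−p) = 6p − 5.
Setting these equal: −4p + 1 = 6p − 5 ⇒ −10p = -6 ⇒ p = 3/5, and the value is (-4)·(3/5) + 1 = -7/5.
For Column: with q = P(X), equating T's and B's payoffs gives −4q + 1 = 6q − 5 ⇒ q = 3/5.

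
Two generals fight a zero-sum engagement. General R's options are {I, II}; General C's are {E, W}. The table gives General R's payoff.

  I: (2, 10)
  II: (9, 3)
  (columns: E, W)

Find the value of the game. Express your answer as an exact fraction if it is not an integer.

Row minima: I → 2, II → 3; maximin = 3.
Column maxima: E → 9, W → 10; minimax = 9.
3 ≠ 9, so there is no saddle point; optimal play is mixed.
Let General R play I with probability p. Expected payoff against E: 2p + 9(1−p) = −7p + 9; against W: 10p + 3(1−p) = 7p + 3.
Setting these equal: −7p + 9 = 7p + 3 ⇒ −14p = -6 ⇒ p = 3/7, and the value is (-7)·(3/7) + 9 = 6.
For General C: with q = P(E), equating I's and II's payoffs gives −8q + 10 = 6q + 3 ⇒ q = 1/2.

6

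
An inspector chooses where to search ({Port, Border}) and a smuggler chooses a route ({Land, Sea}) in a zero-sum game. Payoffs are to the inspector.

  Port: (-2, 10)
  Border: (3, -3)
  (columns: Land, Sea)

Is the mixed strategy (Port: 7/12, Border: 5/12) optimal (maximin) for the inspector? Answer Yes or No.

Against Land this mix gives (7/12)·(-2) + (5/12)·3 = 1/12.
Against Sea this mix gives (7/12)·10 + (5/12)·(-3) = 55/12.
The smuggler will play Land, holding the inspector to 1/12. Shifting weight toward the row that does better against Land would raise this floor (the equalizing mix achieves 4/3 against both Land and Sea), so the proposed strategy is not optimal.

No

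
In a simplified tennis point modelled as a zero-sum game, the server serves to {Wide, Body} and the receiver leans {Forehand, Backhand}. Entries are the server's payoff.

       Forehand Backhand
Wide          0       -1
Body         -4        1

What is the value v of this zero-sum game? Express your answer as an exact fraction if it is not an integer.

Row minima: Wide → -1, Body → -4; maximin = -1.
Column maxima: Forehand → 0, Backhand → 1; minimax = 0.
-1 ≠ 0, so there is no saddle point; optimal play is mixed.
Let the server play Wide with probability p. Expected payoff against Forehand: 0p + (-4)(1−p) = 4p − 4; against Backhand: (-1)p + 1(1−p) = −2p + 1.
Setting these equal: 4p − 4 = −2p + 1 ⇒ 6p = 5 ⇒ p = 5/6, and the value is (4)·(5/6) − 4 = -2/3.
For the receiver: with q = P(Forehand), equating Wide's and Body's payoffs gives q − 1 = −5q + 1 ⇒ q = 1/3.

-2/3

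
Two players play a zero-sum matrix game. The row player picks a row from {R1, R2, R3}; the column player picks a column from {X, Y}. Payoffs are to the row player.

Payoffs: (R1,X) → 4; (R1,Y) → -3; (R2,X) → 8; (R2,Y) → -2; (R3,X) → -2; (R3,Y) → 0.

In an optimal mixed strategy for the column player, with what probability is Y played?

5/6

Row minima: R1 → -3, R2 → -2, R3 → -2; maximin = -2.
Column maxima: X → 8, Y → 0; minimax = 0.
-2 ≠ 0, so there is no saddle point; optimal play is mixed.
R1 is strictly dominated by R2, so the row player never plays it.
On the remaining 2×2 (R2, R3 vs X, Y):
Let the row player play R2 with probability p. Expected payoff against X: 8p + (-2)(1−p) = 10p − 2; against Y: (-2)p + 0(1−p) = −2p.
Setting these equal: 10p − 2 = −2p ⇒ 12p = 2 ⇒ p = 1/6, and the value is (10)·(1/6) − 2 = -1/3.
For the column player: with q = P(X), equating R2's and R3's payoffs gives 10q − 2 = −2q ⇒ q = 1/6.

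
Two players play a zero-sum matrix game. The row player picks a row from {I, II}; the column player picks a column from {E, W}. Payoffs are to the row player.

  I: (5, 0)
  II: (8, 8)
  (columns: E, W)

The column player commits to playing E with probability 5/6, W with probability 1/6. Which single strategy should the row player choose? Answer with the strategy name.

Expected payoff of I: (5/6)·5 + (1/6)·0 = 25/6.
Expected payoff of II: (5/6)·8 + (1/6)·8 = 8.
The largest is 8, so the row player's best response is II.

II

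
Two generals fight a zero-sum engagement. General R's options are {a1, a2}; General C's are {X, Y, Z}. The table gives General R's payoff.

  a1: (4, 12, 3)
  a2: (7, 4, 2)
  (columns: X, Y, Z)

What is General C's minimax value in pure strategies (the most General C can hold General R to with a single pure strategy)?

Column maxima: X → 7, Y → 12, Z → 3.
The smallest of these is 3.

3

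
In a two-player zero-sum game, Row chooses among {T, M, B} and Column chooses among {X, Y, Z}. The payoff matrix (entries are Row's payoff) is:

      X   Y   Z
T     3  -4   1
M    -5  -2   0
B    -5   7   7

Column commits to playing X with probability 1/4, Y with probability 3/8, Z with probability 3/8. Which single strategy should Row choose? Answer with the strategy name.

B

Expected payoff of T: (1/4)·3 + (3/8)·(-4) + (3/8)·1 = -3/8.
Expected payoff of M: (1/4)·(-5) + (3/8)·(-2) + (3/8)·0 = -2.
Expected payoff of B: (1/4)·(-5) + (3/8)·7 + (3/8)·7 = 4.
The largest is 4, so Row's best response is B.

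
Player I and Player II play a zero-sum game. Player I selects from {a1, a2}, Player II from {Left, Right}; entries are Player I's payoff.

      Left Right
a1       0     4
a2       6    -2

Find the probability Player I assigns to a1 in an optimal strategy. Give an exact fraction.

2/3

Row minima: a1 → 0, a2 → -2; maximin = 0.
Column maxima: Left → 6, Right → 4; minimax = 4.
0 ≠ 4, so there is no saddle point; optimal play is mixed.
Let Player I play a1 with probability p. Expected payoff against Left: 0p + 6(1−p) = −6p + 6; against Right: 4p + (-2)(1−p) = 6p − 2.
Setting these equal: −6p + 6 = 6p − 2 ⇒ −12p = -8 ⇒ p = 2/3, and the value is (-6)·(2/3) + 6 = 2.
For Player II: with q = P(Left), equating a1's and a2's payoffs gives −4q + 4 = 8q − 2 ⇒ q = 1/2.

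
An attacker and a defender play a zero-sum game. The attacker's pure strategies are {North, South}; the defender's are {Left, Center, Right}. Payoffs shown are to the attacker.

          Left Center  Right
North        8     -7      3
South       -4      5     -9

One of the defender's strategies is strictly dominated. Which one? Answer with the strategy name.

Left

Right holds the attacker's payoff strictly below Left in every row: 3 < 8, -9 < -4.
So Left is strictly dominated for the defender.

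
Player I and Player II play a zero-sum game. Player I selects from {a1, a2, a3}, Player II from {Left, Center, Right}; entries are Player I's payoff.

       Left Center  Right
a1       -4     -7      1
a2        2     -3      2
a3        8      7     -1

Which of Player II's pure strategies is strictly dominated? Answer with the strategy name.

Left

Center holds Player I's payoff strictly below Left in every row: -7 < -4, -3 < 2, 7 < 8.
So Left is strictly dominated for Player II.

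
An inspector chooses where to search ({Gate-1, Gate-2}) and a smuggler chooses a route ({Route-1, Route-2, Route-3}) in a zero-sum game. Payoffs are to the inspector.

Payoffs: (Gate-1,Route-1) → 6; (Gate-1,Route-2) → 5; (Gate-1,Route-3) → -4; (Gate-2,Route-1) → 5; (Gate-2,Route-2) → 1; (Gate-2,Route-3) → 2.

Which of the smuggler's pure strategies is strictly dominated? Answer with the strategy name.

Route-1

Route-2 holds the inspector's payoff strictly below Route-1 in every row: 5 < 6, 1 < 5.
So Route-1 is strictly dominated for the smuggler.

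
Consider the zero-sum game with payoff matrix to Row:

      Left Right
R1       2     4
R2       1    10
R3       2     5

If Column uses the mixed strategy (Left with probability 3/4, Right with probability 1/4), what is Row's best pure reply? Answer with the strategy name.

Expected payoff of R1: (3/4)·2 + (1/4)·4 = 5/2.
Expected payoff of R2: (3/4)·1 + (1/4)·10 = 13/4.
Expected payoff of R3: (3/4)·2 + (1/4)·5 = 11/4.
The largest is 13/4, so Row's best response is R2.

R2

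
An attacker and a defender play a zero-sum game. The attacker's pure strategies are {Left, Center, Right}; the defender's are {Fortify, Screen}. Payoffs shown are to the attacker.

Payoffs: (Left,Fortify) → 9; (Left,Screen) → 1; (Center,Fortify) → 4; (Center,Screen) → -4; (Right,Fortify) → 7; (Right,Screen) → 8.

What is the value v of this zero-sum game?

Row minima: Left → 1, Center → -4, Right → 7; maximin = 7.
Column maxima: Fortify → 9, Screen → 8; minimax = 8.
7 ≠ 8, so there is no saddle point; optimal play is mixed.
Center is strictly dominated by Left, so the attacker never plays it.
On the remaining 2×2 (Left, Right vs Fortify, Screen):
Let the attacker play Left with probability p. Expected payoff against Fortify: 9p + 7(1−p) = 2p + 7; against Screen: 1p + 8(1−p) = −7p + 8.
Setting these equal: 2p + 7 = −7p + 8 ⇒ 9p = 1 ⇒ p = 1/9, and the value is (2)·(1/9) + 7 = 65/9.
For the defender: with q = P(Fortify), equating Left's and Right's payoffs gives 8q + 1 = −q + 8 ⇒ q = 7/9.

65/9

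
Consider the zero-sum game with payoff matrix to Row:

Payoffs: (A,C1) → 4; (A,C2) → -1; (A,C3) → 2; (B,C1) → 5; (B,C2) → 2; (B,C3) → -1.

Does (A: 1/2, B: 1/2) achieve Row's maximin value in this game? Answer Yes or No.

Yes

Against C1 this mix gives (1/2)·4 + (1/2)·5 = 9/2.
Against C2 this mix gives (1/2)·(-1) + (1/2)·2 = 1/2.
Against C3 this mix gives (1/2)·2 + (1/2)·(-1) = 1/2.
All of Column's active replies (C2, C3) yield 1/2, and no column does worse for Row. The mix makes Column indifferent and guarantees 1/2, so it is optimal.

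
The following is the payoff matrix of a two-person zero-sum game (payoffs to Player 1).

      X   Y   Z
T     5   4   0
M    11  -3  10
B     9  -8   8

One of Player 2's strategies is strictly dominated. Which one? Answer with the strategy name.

X

Y holds Player 1's payoff strictly below X in every row: 4 < 5, -3 < 11, -8 < 9.
So X is strictly dominated for Player 2.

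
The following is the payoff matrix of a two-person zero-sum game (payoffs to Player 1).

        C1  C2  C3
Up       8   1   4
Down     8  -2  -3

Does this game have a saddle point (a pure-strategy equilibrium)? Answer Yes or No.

Row minima: Up → 1, Down → -3; maximin = 1.
Column maxima: C1 → 8, C2 → 1, C3 → 4; minimax = 1.
maximin = minimax = 1, so a saddle point exists.

Yes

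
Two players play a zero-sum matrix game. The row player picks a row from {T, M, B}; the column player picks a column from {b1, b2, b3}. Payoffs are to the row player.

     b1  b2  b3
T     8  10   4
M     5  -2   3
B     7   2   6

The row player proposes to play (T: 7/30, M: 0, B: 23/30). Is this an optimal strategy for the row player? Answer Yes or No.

Against b1 this mix gives (7/30)·8 + (23/30)·7 = 217/30.
Against b2 this mix gives (7/30)·10 + (23/30)·2 = 58/15.
Against b3 this mix gives (7/30)·4 + (23/30)·6 = 83/15.
The column player will play b2, holding the row player to 58/15. Shifting weight toward the row that does better against b2 would raise this floor (the equalizing mix achieves 26/5 against both b2 and b3), so the proposed strategy is not optimal.

No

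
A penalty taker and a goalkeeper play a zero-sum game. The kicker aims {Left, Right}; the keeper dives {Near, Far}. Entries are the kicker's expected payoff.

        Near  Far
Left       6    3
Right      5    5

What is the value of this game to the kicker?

5

Row minima: Left → 3, Right → 5; maximin = 5.
Column maxima: Near → 6, Far → 5; minimax = 5.
Since maximin = minimax = 5, there is a saddle point and the value is 5.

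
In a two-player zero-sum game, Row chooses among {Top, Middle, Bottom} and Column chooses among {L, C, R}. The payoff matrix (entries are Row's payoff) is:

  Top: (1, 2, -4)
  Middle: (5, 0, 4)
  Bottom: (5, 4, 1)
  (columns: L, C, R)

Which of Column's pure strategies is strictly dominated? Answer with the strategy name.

L

R holds Row's payoff strictly below L in every row: -4 < 1, 4 < 5, 1 < 5.
So L is strictly dominated for Column.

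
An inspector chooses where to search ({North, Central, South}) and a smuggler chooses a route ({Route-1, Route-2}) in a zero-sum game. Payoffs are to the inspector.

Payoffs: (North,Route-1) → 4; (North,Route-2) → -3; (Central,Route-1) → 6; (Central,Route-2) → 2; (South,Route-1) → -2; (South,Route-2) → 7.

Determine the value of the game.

46/13

Row minima: North → -3, Central → 2, South → -2; maximin = 2.
Column maxima: Route-1 → 6, Route-2 → 7; minimax = 6.
2 ≠ 6, so there is no saddle point; optimal play is mixed.
North is strictly dominated by Central, so the inspector never plays it.
On the remaining 2×2 (Central, South vs Route-1, Route-2):
Let the inspector play Central with probability p. Expected payoff against Route-1: 6p + (-2)(1−p) = 8p − 2; against Route-2: 2p + 7(1−p) = −5p + 7.
Setting these equal: 8p − 2 = −5p + 7 ⇒ 13p = 9 ⇒ p = 9/13, and the value is (8)·(9/13) − 2 = 46/13.
For the smuggler: with q = P(Route-1), equating Central's and South's payoffs gives 4q + 2 = −9q + 7 ⇒ q = 5/13.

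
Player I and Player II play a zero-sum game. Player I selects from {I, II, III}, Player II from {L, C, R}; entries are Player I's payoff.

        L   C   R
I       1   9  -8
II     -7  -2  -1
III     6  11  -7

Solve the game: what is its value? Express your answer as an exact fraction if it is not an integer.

Row minima: I → -8, II → -7, III → -7; maximin = -7.
Column maxima: L → 6, C → 11, R → -1; minimax = -1.
-7 ≠ -1, so there is no saddle point; optimal play is mixed.
I is strictly dominated by III, so Player I never plays it.
C is strictly dominated by L (it gives Player I strictly more in every row), so Player II never plays it.
On the remaining 2×2 (II, III vs L, R):
Let Player I play II with probability p. Expected payoff against L: (-7)p + 6(1−p) = −13p + 6; against R: (-1)p + (-7)(1−p) = 6p − 7.
Setting these equal: −13p + 6 = 6p − 7 ⇒ −19p = -13 ⇒ p = 13/19, and the value is (-13)·(13/19) + 6 = -55/19.
For Player II: with q = P(L), equating II's and III's payoffs gives −6q − 1 = 13q − 7 ⇒ q = 6/19.

-55/19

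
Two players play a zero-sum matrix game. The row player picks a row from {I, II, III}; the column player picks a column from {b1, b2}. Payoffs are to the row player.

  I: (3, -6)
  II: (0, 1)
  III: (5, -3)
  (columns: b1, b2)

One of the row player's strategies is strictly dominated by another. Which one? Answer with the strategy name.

I

III gives a strictly higher payoff than I against every column: 5 > 3, -3 > -6.
So I is strictly dominated and the row player never plays it.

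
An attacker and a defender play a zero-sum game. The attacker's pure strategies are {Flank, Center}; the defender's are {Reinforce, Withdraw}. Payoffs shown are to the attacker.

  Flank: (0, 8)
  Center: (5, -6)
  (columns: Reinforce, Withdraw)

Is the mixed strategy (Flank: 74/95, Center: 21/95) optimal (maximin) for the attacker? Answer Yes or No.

Against Reinforce this mix gives (74/95)·0 + (21/95)·5 = 21/19.
Against Withdraw this mix gives (74/95)·8 + (21/95)·(-6) = 466/95.
The defender will play Reinforce, holding the attacker to 21/19. Shifting weight toward the row that does better against Reinforce would raise this floor (the equalizing mix achieves 40/19 against both Reinforce and Withdraw), so the proposed strategy is not optimal.

No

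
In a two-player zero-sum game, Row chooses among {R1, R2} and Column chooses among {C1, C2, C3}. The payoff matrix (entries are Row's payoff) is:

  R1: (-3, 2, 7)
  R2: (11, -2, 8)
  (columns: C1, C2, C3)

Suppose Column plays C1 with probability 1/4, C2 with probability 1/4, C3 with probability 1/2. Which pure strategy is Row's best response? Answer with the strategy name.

R2

Expected payoff of R1: (1/4)·(-3) + (1/4)·2 + (1/2)·7 = 13/4.
Expected payoff of R2: (1/4)·11 + (1/4)·(-2) + (1/2)·8 = 25/4.
The largest is 25/4, so Row's best response is R2.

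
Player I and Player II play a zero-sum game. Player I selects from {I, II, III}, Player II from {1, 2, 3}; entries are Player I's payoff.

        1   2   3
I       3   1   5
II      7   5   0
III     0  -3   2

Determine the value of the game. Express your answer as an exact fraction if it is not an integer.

25/9

Row minima: I → 1, II → 0, III → -3; maximin = 1.
Column maxima: 1 → 7, 2 → 5, 3 → 5; minimax = 5.
1 ≠ 5, so there is no saddle point; optimal play is mixed.
III is strictly dominated by I, so Player I never plays it.
1 is strictly dominated by 2 (it gives Player I strictly more in every row), so Player II never plays it.
On the remaining 2×2 (I, II vs 2, 3):
Let Player I play I with probability p. Expected payoff against 2: 1p + 5(1−p) = −4p + 5; against 3: 5p + 0(1−p) = 5p.
Setting these equal: −4p + 5 = 5p ⇒ −9p = -5 ⇒ p = 5/9, and the value is (-4)·(5/9) + 5 = 25/9.
For Player II: with q = P(2), equating I's and II's payoffs gives −4q + 5 = 5q ⇒ q = 5/9.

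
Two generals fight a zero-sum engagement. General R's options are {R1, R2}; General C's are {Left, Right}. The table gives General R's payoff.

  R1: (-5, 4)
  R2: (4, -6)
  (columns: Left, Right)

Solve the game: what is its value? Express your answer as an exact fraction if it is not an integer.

Row minima: R1 → -5, R2 → -6; maximin = -5.
Column maxima: Left → 4, Right → 4; minimax = 4.
-5 ≠ 4, so there is no saddle point; optimal play is mixed.
Let General R play R1 with probability p. Expected payoff against Left: (-5)p + 4(1−p) = −9p + 4; against Right: 4p + (-6)(1−p) = 10p − 6.
Setting these equal: −9p + 4 = 10p − 6 ⇒ −19p = -10 ⇒ p = 10/19, and the value is (-9)·(10/19) + 4 = -14/19.
For General C: with q = P(Left), equating R1's and R2's payoffs gives −9q + 4 = 10q − 6 ⇒ q = 10/19.

-14/19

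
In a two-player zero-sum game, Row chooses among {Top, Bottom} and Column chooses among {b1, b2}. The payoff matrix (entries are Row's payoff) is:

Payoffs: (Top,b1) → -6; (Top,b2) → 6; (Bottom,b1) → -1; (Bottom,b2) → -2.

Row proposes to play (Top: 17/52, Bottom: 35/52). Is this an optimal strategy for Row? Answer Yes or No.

Against b1 this mix gives (17/52)·(-6) + (35/52)·(-1) = -137/52.
Against b2 this mix gives (17/52)·6 + (35/52)·(-2) = 8/13.
Column will play b1, holding Row to -137/52. Shifting weight toward the row that does better against b1 would raise this floor (the equalizing mix achieves -18/13 against both b1 and b2), so the proposed strategy is not optimal.

No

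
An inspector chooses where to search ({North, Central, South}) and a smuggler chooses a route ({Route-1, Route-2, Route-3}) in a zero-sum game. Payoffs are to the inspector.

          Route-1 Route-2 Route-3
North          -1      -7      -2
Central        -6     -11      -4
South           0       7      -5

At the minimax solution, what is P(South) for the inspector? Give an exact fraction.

5/17

Row minima: North → -7, Central → -11, South → -5; maximin = -5.
Column maxima: Route-1 → 0, Route-2 → 7, Route-3 → -2; minimax = -2.
-5 ≠ -2, so there is no saddle point; optimal play is mixed.
Central is strictly dominated by North, so the inspector never plays it.
With Central eliminated, Route-1 is strictly dominated by Route-3 (it gives the inspector strictly more in every remaining row), so the smuggler never plays it.
On the remaining 2×2 (North, South vs Route-2, Route-3):
Let the inspector play North with probability p. Expected payoff against Route-2: (-7)p + 7(1−p) = −14p + 7; against Route-3: (-2)p + (-5)(1−p) = 3p − 5.
Setting these equal: −14p + 7 = 3p − 5 ⇒ −17p = -12 ⇒ p = 12/17, and the value is (-14)·(12/17) + 7 = -49/17.
For the smuggler: with q = P(Route-2), equating North's and South's payoffs gives −5q − 2 = 12q − 5 ⇒ q = 3/17.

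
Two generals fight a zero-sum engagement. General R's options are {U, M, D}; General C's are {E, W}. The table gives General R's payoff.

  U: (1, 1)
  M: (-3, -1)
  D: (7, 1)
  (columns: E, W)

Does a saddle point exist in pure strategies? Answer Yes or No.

Row minima: U → 1, M → -3, D → 1; maximin = 1.
Column maxima: E → 7, W → 1; minimax = 1.
maximin = minimax = 1, so a saddle point exists.

Yes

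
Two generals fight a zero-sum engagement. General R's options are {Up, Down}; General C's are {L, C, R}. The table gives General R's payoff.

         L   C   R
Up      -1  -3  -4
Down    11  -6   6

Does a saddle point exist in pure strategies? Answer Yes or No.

No

Row minima: Up → -4, Down → -6; maximin = -4.
Column maxima: L → 11, C → -3, R → 6; minimax = -3.
-4 ≠ -3, so no pure-strategy equilibrium exists.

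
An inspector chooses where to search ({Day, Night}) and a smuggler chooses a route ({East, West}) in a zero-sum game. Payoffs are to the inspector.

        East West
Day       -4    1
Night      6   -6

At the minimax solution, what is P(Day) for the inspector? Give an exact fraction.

Row minima: Day → -4, Night → -6; maximin = -4.
Column maxima: East → 6, West → 1; minimax = 1.
-4 ≠ 1, so there is no saddle point; optimal play is mixed.
Let the inspector play Day with probability p. Expected payoff against East: (-4)p + 6(1−p) = −10p + 6; against West: 1p + (-6)(1−p) = 7p − 6.
Setting these equal: −10p + 6 = 7p − 6 ⇒ −17p = -12 ⇒ p = 12/17, and the value is (-10)·(12/17) + 6 = -18/17.
For the smuggler: with q = P(East), equating Day's and Night's payoffs gives −5q + 1 = 12q − 6 ⇒ q = 7/17.

12/17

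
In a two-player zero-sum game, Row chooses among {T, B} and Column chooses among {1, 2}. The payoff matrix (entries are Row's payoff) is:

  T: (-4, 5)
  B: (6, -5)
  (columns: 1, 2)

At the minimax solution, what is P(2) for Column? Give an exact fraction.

1/2

Row minima: T → -4, B → -5; maximin = -4.
Column maxima: 1 → 6, 2 → 5; minimax = 5.
-4 ≠ 5, so there is no saddle point; optimal play is mixed.
Let Row play T with probability p. Expected payoff against 1: (-4)p + 6(1−p) = −10p + 6; against 2: 5p + (-5)(1−p) = 10p − 5.
Setting these equal: −10p + 6 = 10p − 5 ⇒ −20p = -11 ⇒ p = 11/20, and the value is (-10)·(11/20) + 6 = 1/2.
For Column: with q = P(1), equating T's and B's payoffs gives −9q + 5 = 11q − 5 ⇒ q = 1/2.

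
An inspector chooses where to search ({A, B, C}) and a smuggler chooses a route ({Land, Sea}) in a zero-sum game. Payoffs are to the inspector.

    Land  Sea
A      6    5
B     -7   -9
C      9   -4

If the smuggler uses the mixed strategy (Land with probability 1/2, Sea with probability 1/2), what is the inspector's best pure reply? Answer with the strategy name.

Expected payoff of A: (1/2)·6 + (1/2)·5 = 11/2.
Expected payoff of B: (1/2)·(-7) + (1/2)·(-9) = -8.
Expected payoff of C: (1/2)·9 + (1/2)·(-4) = 5/2.
The largest is 11/2, so the inspector's best response is A.

A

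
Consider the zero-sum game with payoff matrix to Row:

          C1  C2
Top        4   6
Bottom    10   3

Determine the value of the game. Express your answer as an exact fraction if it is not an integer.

Row minima: Top → 4, Bottom → 3; maximin = 4.
Column maxima: C1 → 10, C2 → 6; minimax = 6.
4 ≠ 6, so there is no saddle point; optimal play is mixed.
Let Row play Top with probability p. Expected payoff against C1: 4p + 10(1−p) = −6p + 10; against C2: 6p + 3(1−p) = 3p + 3.
Setting these equal: −6p + 10 = 3p + 3 ⇒ −9p = -7 ⇒ p = 7/9, and the value is (-6)·(7/9) + 10 = 16/3.
For Column: with q = P(C1), equating Top's and Bottom's payoffs gives −2q + 6 = 7q + 3 ⇒ q = 1/3.

16/3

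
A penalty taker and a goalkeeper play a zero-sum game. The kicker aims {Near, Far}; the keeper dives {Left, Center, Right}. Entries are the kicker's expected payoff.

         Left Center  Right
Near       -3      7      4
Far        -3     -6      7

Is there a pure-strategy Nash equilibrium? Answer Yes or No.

Yes

Row minima: Near → -3, Far → -6; maximin = -3.
Column maxima: Left → -3, Center → 7, Right → 7; minimax = -3.
maximin = minimax = -3, so a saddle point exists.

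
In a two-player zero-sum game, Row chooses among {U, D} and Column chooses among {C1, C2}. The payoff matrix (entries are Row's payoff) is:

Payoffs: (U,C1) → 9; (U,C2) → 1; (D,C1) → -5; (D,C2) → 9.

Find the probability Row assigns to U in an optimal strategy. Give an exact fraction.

7/11

Row minima: U → 1, D → -5; maximin = 1.
Column maxima: C1 → 9, C2 → 9; minimax = 9.
1 ≠ 9, so there is no saddle point; optimal play is mixed.
Let Row play U with probability p. Expected payoff against C1: 9p + (-5)(1−p) = 14p − 5; against C2: 1p + 9(1−p) = −8p + 9.
Setting these equal: 14p − 5 = −8p + 9 ⇒ 22p = 14 ⇒ p = 7/11, and the value is (14)·(7/11) − 5 = 43/11.
For Column: with q = P(C1), equating U's and D's payoffs gives 8q + 1 = −14q + 9 ⇒ q = 4/11.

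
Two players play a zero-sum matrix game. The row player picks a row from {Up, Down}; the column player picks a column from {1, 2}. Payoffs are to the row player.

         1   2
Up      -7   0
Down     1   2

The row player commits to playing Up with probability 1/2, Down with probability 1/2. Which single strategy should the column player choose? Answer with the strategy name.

1

If the column player plays 1, the row player's expected payoff is (1/2)·(-7) + (1/2)·1 = -3.
If the column player plays 2, the row player's expected payoff is (1/2)·0 + (1/2)·2 = 1.
The column player minimizes the row player's payoff; the smallest is -3, so the best response is 1.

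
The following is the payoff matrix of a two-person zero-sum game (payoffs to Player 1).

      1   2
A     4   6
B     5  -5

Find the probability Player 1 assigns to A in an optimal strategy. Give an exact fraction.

Row minima: A → 4, B → -5; maximin = 4.
Column maxima: 1 → 5, 2 → 6; minimax = 5.
4 ≠ 5, so there is no saddle point; optimal play is mixed.
Let Player 1 play A with probability p. Expected payoff against 1: 4p + 5(1−p) = −p + 5; against 2: 6p + (-5)(1−p) = 11p − 5.
Setting these equal: −p + 5 = 11p − 5 ⇒ −12p = -10 ⇒ p = 5/6, and the value is (-1)·(5/6) + 5 = 25/6.
For Player 2: with q = P(1), equating A's and B's payoffs gives −2q + 6 = 10q − 5 ⇒ q = 11/12.

5/6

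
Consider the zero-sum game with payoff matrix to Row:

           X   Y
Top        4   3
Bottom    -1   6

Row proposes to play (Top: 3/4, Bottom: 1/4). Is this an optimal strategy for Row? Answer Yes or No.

No

Against X this mix gives (3/4)·4 + (1/4)·(-1) = 11/4.
Against Y this mix gives (3/4)·3 + (1/4)·6 = 15/4.
Column will play X, holding Row to 11/4. Shifting weight toward the row that does better against X would raise this floor (the equalizing mix achieves 27/8 against both X and Y), so the proposed strategy is not optimal.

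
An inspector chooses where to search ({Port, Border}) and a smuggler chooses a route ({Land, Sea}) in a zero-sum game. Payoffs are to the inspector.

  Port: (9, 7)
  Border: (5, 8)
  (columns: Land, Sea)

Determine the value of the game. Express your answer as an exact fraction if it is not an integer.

37/5

Row minima: Port → 7, Border → 5; maximin = 7.
Column maxima: Land → 9, Sea → 8; minimax = 8.
7 ≠ 8, so there is no saddle point; optimal play is mixed.
Let the inspector play Port with probability p. Expected payoff against Land: 9p + 5(1−p) = 4p + 5; against Sea: 7p + 8(1−p) = −p + 8.
Setting these equal: 4p + 5 = −p + 8 ⇒ 5p = 3 ⇒ p = 3/5, and the value is (4)·(3/5) + 5 = 37/5.
For the smuggler: with q = P(Land), equating Port's and Border's payoffs gives 2q + 7 = −3q + 8 ⇒ q = 1/5.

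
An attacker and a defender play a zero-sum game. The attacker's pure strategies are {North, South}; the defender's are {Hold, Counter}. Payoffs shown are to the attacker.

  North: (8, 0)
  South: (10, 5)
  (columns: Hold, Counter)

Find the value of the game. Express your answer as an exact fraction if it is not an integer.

5

Row minima: North → 0, South → 5; maximin = 5.
Column maxima: Hold → 10, Counter → 5; minimax = 5.
Since maximin = minimax = 5, there is a saddle point and the value is 5.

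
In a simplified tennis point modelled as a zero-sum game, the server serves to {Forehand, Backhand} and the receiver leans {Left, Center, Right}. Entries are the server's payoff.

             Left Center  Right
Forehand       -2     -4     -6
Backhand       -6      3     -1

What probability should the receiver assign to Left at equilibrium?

Row minima: Forehand → -6, Backhand → -6; maximin = -6.
Column maxima: Left → -2, Center → 3, Right → -1; minimax = -2.
-6 ≠ -2, so there is no saddle point; optimal play is mixed.
Center is strictly dominated by Right (it gives the server strictly more in every row), so the receiver never plays it.
On the remaining 2×2 (Forehand, Backhand vs Left, Right):
Let the server play Forehand with probability p. Expected payoff against Left: (-2)p + (-6)(1−p) = 4p − 6; against Right: (-6)p + (-1)(1−p) = −5p − 1.
Setting these equal: 4p − 6 = −5p − 1 ⇒ 9p = 5 ⇒ p = 5/9, and the value is (4)·(5/9) − 6 = -34/9.
For the receiver: with q = P(Left), equating Forehand's and Backhand's payoffs gives 4q − 6 = −5q − 1 ⇒ q = 5/9.

5/9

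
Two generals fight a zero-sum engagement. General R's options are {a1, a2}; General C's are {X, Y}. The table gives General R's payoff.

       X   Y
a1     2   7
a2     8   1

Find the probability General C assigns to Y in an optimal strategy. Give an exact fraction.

Row minima: a1 → 2, a2 → 1; maximin = 2.
Column maxima: X → 8, Y → 7; minimax = 7.
2 ≠ 7, so there is no saddle point; optimal play is mixed.
Let General R play a1 with probability p. Expected payoff against X: 2p + 8(1−p) = −6p + 8; against Y: 7p + 1(1−p) = 6p + 1.
Setting these equal: −6p + 8 = 6p + 1 ⇒ −12p = -7 ⇒ p = 7/12, and the value is (-6)·(7/12) + 8 = 9/2.
For General C: with q = P(X), equating a1's and a2's payoffs gives −5q + 7 = 7q + 1 ⇒ q = 1/2.

1/2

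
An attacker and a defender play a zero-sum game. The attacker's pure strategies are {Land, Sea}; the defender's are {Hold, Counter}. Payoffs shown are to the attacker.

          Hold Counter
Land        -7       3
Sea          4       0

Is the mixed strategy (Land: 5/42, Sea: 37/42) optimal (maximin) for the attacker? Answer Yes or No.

Against Hold this mix gives (5/42)·(-7) + (37/42)·4 = 113/42.
Against Counter this mix gives (5/42)·3 + (37/42)·0 = 5/14.
The defender will play Counter, holding the attacker to 5/14. Shifting weight toward the row that does better against Counter would raise this floor (the equalizing mix achieves 6/7 against both Counter and Hold), so the proposed strategy is not optimal.

No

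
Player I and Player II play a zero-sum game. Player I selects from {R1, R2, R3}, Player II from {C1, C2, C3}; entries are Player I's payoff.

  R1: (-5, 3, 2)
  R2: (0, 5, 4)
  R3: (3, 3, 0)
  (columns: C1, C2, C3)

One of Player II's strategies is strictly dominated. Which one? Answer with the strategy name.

C2

C3 holds Player I's payoff strictly below C2 in every row: 2 < 3, 4 < 5, 0 < 3.
So C2 is strictly dominated for Player II.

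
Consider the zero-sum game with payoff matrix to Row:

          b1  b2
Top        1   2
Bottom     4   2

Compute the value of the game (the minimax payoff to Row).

2

Row minima: Top → 1, Bottom → 2; maximin = 2.
Column maxima: b1 → 4, b2 → 2; minimax = 2.
Since maximin = minimax = 2, there is a saddle point and the value is 2.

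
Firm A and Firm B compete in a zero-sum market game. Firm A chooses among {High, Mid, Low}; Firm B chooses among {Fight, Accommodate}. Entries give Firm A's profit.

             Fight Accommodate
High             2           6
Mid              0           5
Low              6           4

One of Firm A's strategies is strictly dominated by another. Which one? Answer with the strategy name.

Mid

High gives a strictly higher payoff than Mid against every column: 2 > 0, 6 > 5.
So Mid is strictly dominated and Firm A never plays it.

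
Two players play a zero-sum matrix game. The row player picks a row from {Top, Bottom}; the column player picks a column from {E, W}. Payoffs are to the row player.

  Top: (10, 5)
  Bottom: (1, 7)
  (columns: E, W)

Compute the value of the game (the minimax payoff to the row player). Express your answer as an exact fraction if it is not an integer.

Row minima: Top → 5, Bottom → 1; maximin = 5.
Column maxima: E → 10, W → 7; minimax = 7.
5 ≠ 7, so there is no saddle point; optimal play is mixed.
Let the row player play Top with probability p. Expected payoff against E: 10p + 1(1−p) = 9p + 1; against W: 5p + 7(1−p) = −2p + 7.
Setting these equal: 9p + 1 = −2p + 7 ⇒ 11p = 6 ⇒ p = 6/11, and the value is (9)·(6/11) + 1 = 65/11.
For the column player: with q = P(E), equating Top's and Bottom's payoffs gives 5q + 5 = −6q + 7 ⇒ q = 2/11.

65/11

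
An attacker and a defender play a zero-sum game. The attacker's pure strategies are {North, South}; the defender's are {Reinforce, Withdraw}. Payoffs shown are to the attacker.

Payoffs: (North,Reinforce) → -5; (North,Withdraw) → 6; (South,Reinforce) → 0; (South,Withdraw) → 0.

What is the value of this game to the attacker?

Row minima: North → -5, South → 0; maximin = 0.
Column maxima: Reinforce → 0, Withdraw → 6; minimax = 0.
Since maximin = minimax = 0, there is a saddle point and the value is 0.

0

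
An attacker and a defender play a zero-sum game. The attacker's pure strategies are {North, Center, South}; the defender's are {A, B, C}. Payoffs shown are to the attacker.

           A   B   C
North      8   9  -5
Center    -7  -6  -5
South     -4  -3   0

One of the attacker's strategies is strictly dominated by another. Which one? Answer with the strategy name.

Center

South gives a strictly higher payoff than Center against every column: -4 > -7, -3 > -6, 0 > -5.
So Center is strictly dominated and the attacker never plays it.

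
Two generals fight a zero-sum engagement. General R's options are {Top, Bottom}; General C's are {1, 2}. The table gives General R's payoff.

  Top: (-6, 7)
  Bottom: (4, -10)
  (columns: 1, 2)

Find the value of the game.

-32/27

Row minima: Top → -6, Bottom → -10; maximin = -6.
Column maxima: 1 → 4, 2 → 7; minimax = 4.
-6 ≠ 4, so there is no saddle point; optimal play is mixed.
Let General R play Top with probability p. Expected payoff against 1: (-6)p + 4(1−p) = −10p + 4; against 2: 7p + (-10)(1−p) = 17p − 10.
Setting these equal: −10p + 4 = 17p − 10 ⇒ −27p = -14 ⇒ p = 14/27, and the value is (-10)·(14/27) + 4 = -32/27.
For General C: with q = P(1), equating Top's and Bottom's payoffs gives −13q + 7 = 14q − 10 ⇒ q = 17/27.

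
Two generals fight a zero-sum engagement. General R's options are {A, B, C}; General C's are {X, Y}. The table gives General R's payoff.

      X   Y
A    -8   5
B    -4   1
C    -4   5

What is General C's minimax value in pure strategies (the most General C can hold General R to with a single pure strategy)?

Column maxima: X → -4, Y → 5.
The smallest of these is -4.

-4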